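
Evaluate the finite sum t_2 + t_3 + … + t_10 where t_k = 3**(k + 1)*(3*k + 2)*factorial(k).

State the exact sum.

r(k) = 3*(k + 1)*(3*k + 5)/(3*k + 2) after simplifying.
A = 3*k + 3, B = 1, C = k + 2/3.
Key eq: (3*k + 3)·f(k+1) = (1)·f(k) + (k + 2/3).
From deg A=1, deg B=0, deg C=1: d=0.
Match coefficients ⇒ f(k) = 1/3.
Certificate R = B(k−1)f/C = 1/(3*k + 2) gives s_k = 3**(k + 1)*factorial(k).
Verify: 3**(k + 1)*(3*k + 2)*factorial(k) matches t_k.
Sum = s_(11) − s_(2); s_(11) = 21213424108800, s_(2) = 54 ⇒ 21213424108746.

Σ = 21213424108746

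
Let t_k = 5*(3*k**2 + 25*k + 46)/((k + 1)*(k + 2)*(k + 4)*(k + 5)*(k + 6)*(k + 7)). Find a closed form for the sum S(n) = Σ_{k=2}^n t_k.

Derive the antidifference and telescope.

S(n) = 5*(n**3 + 14*n**2 + 59*n - 74)/(144*(n**3 + 14*n**2 + 59*n + 70))

Ratio r(k) = (k + 1)*(k + 4)*(25*k + 3*(k + 1)**2 + 71)/((k + 3)*(k + 8)*(3*k**2 + 25*k + 46)).
So A=k + 1 and B=k + 8, with C=k**3 + 34*k**2/3 + 121*k/3 + 46.
Need (k + 1)·f(k+1) − (k + 7)·f(k) = k**3 + 34*k**2/3 + 121*k/3 + 46.
deg f ≤ 6 (via 1,1,3).
Coefficient equations give f(k) = k*(k + 2)*(k + 3)*(k + 5)*(k**2 + 11*k + 34)/72.
So s_k = (B(k−1)f/C)·t_k = (k*(k + 2)*(k + 5)*(k + 7)*(k**2 + 11*k + 34)/(24*(3*k**2 + 25*k + 46)))·t_k = 5*k*(k**2 + 11*k + 34)/(24*(k**3 + 11*k**2 + 34*k + 24)).
Verify: 5*(3*k**2 + 25*k + 46)/(k**6 + 25*k**5 + 247*k**4 + 1219*k**3 + 3112*k**2 + 3796*k + 1680) matches t_k.
Telescope: S(n) = s_(n+1) − s_(2) = 5*(n**3 + 14*n**2 + 59*n + 46)/(24*(n**3 + 14*n**2 + 59*n + 70)) − (25/144) = 5*(n**3 + 14*n**2 + 59*n - 74)/(144*(n**3 + 14*n**2 + 59*n + 70)).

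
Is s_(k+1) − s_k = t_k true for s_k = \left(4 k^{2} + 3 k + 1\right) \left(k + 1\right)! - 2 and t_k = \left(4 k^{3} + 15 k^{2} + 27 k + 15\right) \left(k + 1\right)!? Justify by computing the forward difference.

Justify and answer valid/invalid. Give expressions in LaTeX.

valid; difference matches t_k

s_(k+1) = (3*k + 4*(k + 1)**2 + 4)*factorial(k + 2) - 2
s_(k+1) − s_k = (4*k**3 + 15*k**2 + 27*k + 15)*factorial(k + 1)
(s_(k+1) − s_k) − t_k = 0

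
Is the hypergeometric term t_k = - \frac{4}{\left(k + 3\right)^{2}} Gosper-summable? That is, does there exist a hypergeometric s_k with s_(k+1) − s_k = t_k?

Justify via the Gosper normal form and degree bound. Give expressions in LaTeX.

r(k) = (k + 3)**2/(k + 4)**2 after simplifying.
Factor: A=k**2 + 6*k + 9; B=k**2 + 8*k + 16; C=1.
Key eq: (k**2 + 6*k + 9)·f(k+1) = (k**2 + 6*k + 9)·f(k) + (1).
d = 0 from the (2,2,0) case.
Write f(k) = c0. Then LHS − RHS = -1, requiring -1 = 0: contradictory. No certificate.

No — the linear system for f has no solution.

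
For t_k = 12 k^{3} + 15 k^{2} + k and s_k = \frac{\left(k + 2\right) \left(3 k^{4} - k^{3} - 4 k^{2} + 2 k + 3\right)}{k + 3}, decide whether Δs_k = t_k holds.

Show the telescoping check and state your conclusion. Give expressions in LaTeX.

s_(k+1) = (3*k**5 + 20*k**4 + 44*k**3 + 36*k**2 + 12*k + 9)/(k + 4)
s_(k+1) − s_k = (12*k**5 + 90*k**4 + 198*k**3 + 137*k**2 + 11*k + 3)/(k**2 + 7*k + 12)
(s_(k+1) − s_k) − t_k = (-9*k**4 - 52*k**3 - 50*k**2 - k + 3)/(k**2 + 7*k + 12)

Invalid: residual \frac{- 9 k^{4} - 52 k^{3} - 50 k^{2} - k + 3}{k^{2} + 7 k + 12} ≠ 0.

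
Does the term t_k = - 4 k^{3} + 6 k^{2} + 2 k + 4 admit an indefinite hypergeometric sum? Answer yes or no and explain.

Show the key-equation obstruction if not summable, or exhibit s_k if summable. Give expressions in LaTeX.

Step 1: r(k) = (2*k**3 + 3*k**2 - k - 4)/(2*k**3 - 3*k**2 - k - 2).
Take A(k)=1, B(k)=1, C(k)=k**3 - 3*k**2/2 - k/2 - 1.
Need (1)·f(k+1) − (1)·f(k) = k**3 - 3*k**2/2 - k/2 - 1.
d = 4 from the (0,0,3) case.
Match coefficients ⇒ f(k) = k*(k**3 - 4*k**2 + 3*k - 4)/4.
Certificate R = B(k−1)f/C = k*(k**3 - 4*k**2 + 3*k - 4)/(2*(k - 2)*(2*k**2 + k + 1)) gives s_k = k*(-k**3 + 4*k**2 - 3*k + 4).
Δs = -4*k**3 + 6*k**2 + 2*k + 4, as required.

Yes. s_k = k \left(- k^{3} + 4 k^{2} - 3 k + 4\right).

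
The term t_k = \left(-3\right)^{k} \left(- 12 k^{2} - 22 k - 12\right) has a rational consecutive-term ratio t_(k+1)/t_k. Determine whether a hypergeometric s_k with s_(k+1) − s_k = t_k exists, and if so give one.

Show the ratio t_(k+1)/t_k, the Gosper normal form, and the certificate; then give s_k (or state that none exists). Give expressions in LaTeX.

s_k = \left(-3\right)^{k} k \left(3 k + 1\right)

Compute t_(k+1)/t_k: get 3*(-6*k**2 - 23*k - 23)/(6*k**2 + 11*k + 6).
A = -3, B = 1, C = k**2 + 11*k/6 + 1.
f must satisfy (-3)·f(k+1) − (1)·f(k) = k**2 + 11*k/6 + 1.
Degrees (0,0,2) ⇒ d ≤ 2.
Solving with deg f ≤ 2: f(k) = -k*(3*k + 1)/12.
Certificate R = B(k−1)f/C = -k*(3*k + 1)/(2*(6*k**2 + 11*k + 6)) gives s_k = (-3)**k*k*(3*k + 1).
s_(k+1) − s_k = (-3)**k*(-12*k**2 - 22*k - 12) = t_k.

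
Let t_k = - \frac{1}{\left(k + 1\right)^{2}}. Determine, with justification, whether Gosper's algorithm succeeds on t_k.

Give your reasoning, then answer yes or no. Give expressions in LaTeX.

No — t_k has no hypergeometric antidifference.

Step 1: r(k) = (k + 1)**2/(k + 2)**2.
A = k**2 + 2*k + 1, B = k**2 + 4*k + 4, C = 1.
f must satisfy (k**2 + 2*k + 1)·f(k+1) − (k**2 + 2*k + 1)·f(k) = 1.
From deg A=2, deg B=2, deg C=0: d=0.
Write f(k) = c0. Then LHS − RHS = -1, requiring -1 = 0: contradictory. No certificate.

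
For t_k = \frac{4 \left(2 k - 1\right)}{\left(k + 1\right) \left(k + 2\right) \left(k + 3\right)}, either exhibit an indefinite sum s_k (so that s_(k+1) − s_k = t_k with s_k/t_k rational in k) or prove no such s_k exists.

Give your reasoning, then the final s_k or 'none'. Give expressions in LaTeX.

Step 1: r(k) = (k + 1)*(2*k + 1)/((k + 4)*(2*k - 1)).
So A=k + 1 and B=k + 4, with C=k - 1/2.
Key eq: (k + 1)·f(k+1) = (k + 3)·f(k) + (k - 1/2).
deg f ≤ 2 (via 1,1,1).
Solve for f: f(k) = k*(k - 5)/8 (degree 2 ≤ 2).
Certificate R = B(k−1)f/C = k*(k - 5)*(k + 3)/(4*(2*k - 1)) gives s_k = k*(k - 5)/((k + 1)*(k + 2)).
s_(k+1) − s_k = 4*(2*k - 1)/(k**3 + 6*k**2 + 11*k + 6) = t_k.

s_k = \frac{k \left(k - 5\right)}{\left(k + 1\right) \left(k + 2\right)}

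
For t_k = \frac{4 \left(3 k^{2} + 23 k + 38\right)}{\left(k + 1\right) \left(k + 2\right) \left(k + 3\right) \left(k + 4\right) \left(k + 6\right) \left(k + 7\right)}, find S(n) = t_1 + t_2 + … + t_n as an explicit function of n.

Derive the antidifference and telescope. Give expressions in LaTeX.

S(n) = \frac{n \left(n^{2} + 13 n + 50\right)}{14 \left(n^{3} + 13 n^{2} + 50 n + 56\right)}

Step 1: r(k) = (k + 1)*(k + 6)*(23*k + 3*(k + 1)**2 + 61)/((k + 5)*(k + 8)*(3*k**2 + 23*k + 38)).
Normal form (A,B,C) = (k + 1, k + 8, k**3 + 38*k**2/3 + 51*k + 190/3).
Key eq: (k + 1)·f(k+1) = (k + 7)·f(k) + (k**3 + 38*k**2/3 + 51*k + 190/3).
Degrees (1,1,3) ⇒ d ≤ 6.
A polynomial solution: f(k) = k*(k + 2)*(k + 4)*(k + 5)*(k**2 + 10*k + 27)/54.
R(k) = B(k−1)·f(k)/C(k) = k*(k + 2)*(k + 4)*(k + 7)*(k**2 + 10*k + 27)/(18*(3*k**2 + 23*k + 38)); s_k = R·t_k = 2*k*(k**2 + 10*k + 27)/(9*(k**3 + 10*k**2 + 27*k + 18)).
Check: Δs_k = 4*(3*k**2 + 23*k + 38)/(k**6 + 23*k**5 + 207*k**4 + 925*k**3 + 2144*k**2 + 2412*k + 1008). ✓
s_(n+1) = 2*(n**3 + 13*n**2 + 50*n + 38)/(9*(n**3 + 13*n**2 + 50*n + 56)) and s_(1) = 19/126, so S(n) = n*(n**2 + 13*n + 50)/(14*(n**3 + 13*n**2 + 50*n + 56)).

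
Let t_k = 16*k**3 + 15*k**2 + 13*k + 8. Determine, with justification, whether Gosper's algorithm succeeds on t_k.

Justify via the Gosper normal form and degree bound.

Ratio r(k) = (16*k**3 + 63*k**2 + 91*k + 52)/(16*k**3 + 15*k**2 + 13*k + 8).
Take A(k)=1, B(k)=1, C(k)=k**3 + 15*k**2/16 + 13*k/16 + 1/2.
Solve (1)·f(k+1) − (1)·f(k) = k**3 + 15*k**2/16 + 13*k/16 + 1/2.
deg f ≤ 4 (via 0,0,3).
Solve for f: f(k) = k*(4*k**3 - 3*k**2 + 3*k + 4)/16 (degree 4 ≤ 4).
Get s_k = R·t_k = k*(4*k**3 - 3*k**2 + 3*k + 4) with R(k) = B(k−1)f(k)/C(k) = k*(4*k**3 - 3*k**2 + 3*k + 4)/(16*k**3 + 15*k**2 + 13*k + 8).
s_(k+1) − s_k = 16*k**3 + 15*k**2 + 13*k + 8 = t_k.

Yes. s_k = k*(4*k**3 - 3*k**2 + 3*k + 4).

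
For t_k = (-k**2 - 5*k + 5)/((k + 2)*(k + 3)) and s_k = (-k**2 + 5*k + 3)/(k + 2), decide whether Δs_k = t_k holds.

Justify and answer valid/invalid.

s_(k+1) = (-k**2 + 3*k + 7)/(k + 3)
s_(k+1) − s_k = (-k**2 - 5*k + 5)/(k**2 + 5*k + 6)
(s_(k+1) − s_k) − t_k = 0

valid; difference matches t_k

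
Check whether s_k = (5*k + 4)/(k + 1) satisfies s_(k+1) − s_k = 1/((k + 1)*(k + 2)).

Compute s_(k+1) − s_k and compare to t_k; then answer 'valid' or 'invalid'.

s_(k+1) = (5*k + 9)/(k + 2)
s_(k+1) − s_k = 1/(k**2 + 3*k + 2)
(s_(k+1) − s_k) − t_k = 0

Valid: the claim telescopes to t_k.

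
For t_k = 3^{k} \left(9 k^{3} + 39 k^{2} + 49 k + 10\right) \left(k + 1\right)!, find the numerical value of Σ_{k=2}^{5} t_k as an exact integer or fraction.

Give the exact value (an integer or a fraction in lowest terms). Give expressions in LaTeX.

Compute t_(k+1)/t_k: get 3*(9*k**4 + 84*k**3 + 286*k**2 + 415*k + 214)/(9*k**3 + 39*k**2 + 49*k + 10).
Take A(k)=3*k + 6, B(k)=1, C(k)=k**3 + 13*k**2/3 + 49*k/9 + 10/9.
f must satisfy (3*k + 6)·f(k+1) − (1)·f(k) = k**3 + 13*k**2/3 + 49*k/9 + 10/9.
d = 2 from the (1,0,3) case.
Match coefficients ⇒ f(k) = (3*k**2 + 2*k - 4)/9.
R(k) = B(k−1)·f(k)/C(k) = (3*k**2 + 2*k - 4)/(9*k**3 + 39*k**2 + 49*k + 10); s_k = R·t_k = 3**k*(3*k**2 + 2*k - 4)*factorial(k + 1).
Check: Δs_k = 3**k*(9*k**3 + 39*k**2 + 49*k + 10)*factorial(k + 1). ✓
Evaluate s at k=6 and k=2: 426202560 and 648; difference 426201912.

Σ = 426201912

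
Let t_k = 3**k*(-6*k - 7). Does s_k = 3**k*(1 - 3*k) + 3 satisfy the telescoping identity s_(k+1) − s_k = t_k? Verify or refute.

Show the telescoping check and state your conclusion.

s_(k+1) = -3*3**k*(3*k + 2) + 3
s_(k+1) − s_k = 3**k*(-6*k - 7)
(s_(k+1) − s_k) − t_k = 0

Valid — Δs_k = t_k.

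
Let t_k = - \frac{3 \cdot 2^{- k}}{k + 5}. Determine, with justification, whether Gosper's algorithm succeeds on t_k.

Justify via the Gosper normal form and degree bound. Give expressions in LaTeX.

No. Not Gosper-summable.

Compute t_(k+1)/t_k: get (k + 5)/(2*(k + 6)).
So A=k/2 + 5/2 and B=k + 6, with C=1.
Key eq: (k/2 + 5/2)·f(k+1) = (k + 5)·f(k) + (1).
deg f ≤ -1 (via 1,1,0).
deg f ≤ -1 is impossible — no certificate.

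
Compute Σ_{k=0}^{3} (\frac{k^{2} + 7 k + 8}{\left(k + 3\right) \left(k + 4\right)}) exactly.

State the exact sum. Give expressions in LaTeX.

Σ = 68/21

Ratio r(k) = (k + 3)*(7*k + (k + 1)**2 + 15)/((k + 5)*(k**2 + 7*k + 8)).
A = k + 3, B = k + 5, C = k**2 + 7*k + 8.
Key eq: (k + 3)·f(k+1) = (k + 4)·f(k) + (k**2 + 7*k + 8).
d = 2 from the (1,1,2) case.
Coefficient equations give f(k) = k*(3*k + 5)/3.
Then R = B(k−1)f/C = k*(k + 4)*(3*k + 5)/(3*(k**2 + 7*k + 8)), so s_k = R(k)·t_k = k*(3*k + 5)/(3*(k + 3)).
s_(k+1) − s_k = (k**2 + 7*k + 8)/(k**2 + 7*k + 12) = t_k.
Sum = s_(4) − s_(0); s_(4) = 68/21, s_(0) = 0 ⇒ 68/21.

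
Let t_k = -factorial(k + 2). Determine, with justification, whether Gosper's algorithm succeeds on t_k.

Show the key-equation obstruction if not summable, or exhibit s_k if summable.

Compute t_(k+1)/t_k: get k + 3.
Normal form (A,B,C) = (k + 3, 1, 1).
Set up (k + 3)·f(k+1) − (1)·f(k) − (1) = 0.
Degrees (1,0,0) ⇒ d ≤ -1.
d = -1 < 0 ⇒ no nonzero polynomial f; not summable.

No; the degree bound rules out any f.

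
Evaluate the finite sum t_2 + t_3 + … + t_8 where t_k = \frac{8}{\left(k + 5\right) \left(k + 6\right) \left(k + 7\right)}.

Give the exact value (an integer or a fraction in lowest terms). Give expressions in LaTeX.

Σ = 11/210

t_(k+1)/t_k = (k + 5)/(k + 8).
A = k + 5, B = k + 8, C = 1.
Solve (k + 5)·f(k+1) − (k + 7)·f(k) = 1.
From deg A=1, deg B=1, deg C=0: d=2.
Solving with deg f ≤ 2: f(k) = k*(k + 11)/60.
Then R = B(k−1)f/C = k*(k + 7)*(k + 11)/60, so s_k = R(k)·t_k = 2*k*(k + 11)/(15*(k + 5)*(k + 6)).
s_(k+1) − s_k = 8/(k**3 + 18*k**2 + 107*k + 210) = t_k.
Telescoping: Σ = s_(9) − s_(2) = 4/35 − (13/210) = 11/210.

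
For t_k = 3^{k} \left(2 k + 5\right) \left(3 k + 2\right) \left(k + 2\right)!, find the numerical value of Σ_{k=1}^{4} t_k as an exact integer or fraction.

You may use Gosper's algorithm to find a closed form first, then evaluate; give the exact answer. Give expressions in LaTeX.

The ratio is 3*(k + 3)*(2*k + 7)*(3*k + 5)/((2*k + 5)*(3*k + 2)).
Take A(k)=3*k + 9, B(k)=1, C(k)=k**2 + 19*k/6 + 5/3.
Set up (3*k + 9)·f(k+1) − (1)·f(k) − (k**2 + 19*k/6 + 5/3) = 0.
Bound: deg f ≤ 1.
A polynomial solution: f(k) = (2*k - 1)/6.
So s_k = (B(k−1)f/C)·t_k = ((2*k - 1)/((2*k + 5)*(3*k + 2)))·t_k = 3**k*(2*k - 1)*factorial(k + 2).
s_(k+1) − s_k = 3**k*(2*k + 5)*(3*k + 2)*factorial(k + 2) = t_k.
Evaluate s at k=5 and k=1: 11022480 and 18; difference 11022462.

Σ = 11022462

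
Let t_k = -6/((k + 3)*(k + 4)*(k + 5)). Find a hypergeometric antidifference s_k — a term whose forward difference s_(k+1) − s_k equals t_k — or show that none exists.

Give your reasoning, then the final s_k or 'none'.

s_k = k*(-k - 7)/(4*(k + 3)*(k + 4))

Ratio r(k) = (k + 3)/(k + 6).
So A=k + 3 and B=k + 6, with C=1.
Solve (k + 3)·f(k+1) − (k + 5)·f(k) = 1.
d = 2 from the (1,1,0) case.
A polynomial solution: f(k) = k*(k + 7)/24.
Certificate R = B(k−1)f/C = k*(k + 5)*(k + 7)/24 gives s_k = k*(-k - 7)/(4*(k + 3)*(k + 4)).
Check: Δs_k = -6/(k**3 + 12*k**2 + 47*k + 60). ✓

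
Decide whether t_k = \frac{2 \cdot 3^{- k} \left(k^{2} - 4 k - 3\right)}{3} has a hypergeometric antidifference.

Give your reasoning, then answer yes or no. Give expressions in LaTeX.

r(k) = (k**2 - 2*k - 6)/(3*(k**2 - 4*k - 3)) after simplifying.
A = 1/3, B = 1, C = k**2 - 4*k - 3.
Solve (1/3)·f(k+1) − (1)·f(k) = k**2 - 4*k - 3.
d = 2 from the (0,0,2) case.
Match coefficients ⇒ f(k) = -3*(k - 4)*(k + 1)/2.
Get s_k = R·t_k = (-k**2 + 3*k + 4)/3**k with R(k) = B(k−1)f(k)/C(k) = -3*(k - 4)*(k + 1)/(2*(k**2 - 4*k - 3)).
Verify: 2*(k**2 - 4*k - 3)/(3*3**k) matches t_k.

Yes. s_k = 3^{- k} \left(- k^{2} + 3 k + 4\right).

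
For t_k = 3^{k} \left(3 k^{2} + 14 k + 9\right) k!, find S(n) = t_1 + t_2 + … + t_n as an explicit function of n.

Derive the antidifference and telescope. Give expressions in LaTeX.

The ratio is 3*(3*k**3 + 23*k**2 + 46*k + 26)/(3*k**2 + 14*k + 9).
A = 3*k + 3, B = 1, C = k**2 + 14*k/3 + 3.
Solve (3*k + 3)·f(k+1) − (1)·f(k) = k**2 + 14*k/3 + 3.
Bound: deg f ≤ 1.
Match coefficients ⇒ f(k) = (k + 3)/3.
R(k) = B(k−1)·f(k)/C(k) = (k + 3)/(3*k**2 + 14*k + 9); s_k = R·t_k = 3**k*(k + 3)*factorial(k).
Verify: 3**k*(3*k**2 + 14*k + 9)*factorial(k) matches t_k.
Telescope: S(n) = s_(n+1) − s_(1) = 3**(n + 1)*(n + 4)*factorial(n + 1) − (12) = 3*3**n*n**2*factorial(n) + 15*3**n*n*factorial(n) + 12*3**n*factorial(n) - 12.

S(n) = 3 \cdot 3^{n} n^{2} n! + 15 \cdot 3^{n} n n! + 12 \cdot 3^{n} n! - 12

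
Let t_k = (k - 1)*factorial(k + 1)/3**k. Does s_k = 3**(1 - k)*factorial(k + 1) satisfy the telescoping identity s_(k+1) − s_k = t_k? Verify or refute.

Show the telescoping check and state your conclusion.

valid (s_(k+1) − s_k reduces to t_k)

s_(k+1) = factorial(k + 2)/3**k
s_(k+1) − s_k = (k - 1)*factorial(k + 1)/3**k
(s_(k+1) − s_k) − t_k = 0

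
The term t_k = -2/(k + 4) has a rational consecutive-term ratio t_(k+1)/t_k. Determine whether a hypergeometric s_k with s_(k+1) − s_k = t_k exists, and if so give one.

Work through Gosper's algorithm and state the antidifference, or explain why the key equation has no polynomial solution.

The ratio is (k + 4)/(k + 5).
A = k + 4, B = k + 5, C = 1.
Solve (k + 4)·f(k+1) − (k + 4)·f(k) = 1.
d = 0 from the (1,1,0) case.
Generic f = c0 gives residual -1; -1 = 0 cannot hold, so t_k is not Gosper-summable.

no hypergeometric antidifference exists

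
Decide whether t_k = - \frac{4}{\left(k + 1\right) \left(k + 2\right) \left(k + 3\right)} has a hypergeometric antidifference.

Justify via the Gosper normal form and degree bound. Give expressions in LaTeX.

r(k) = (k + 1)/(k + 4) after simplifying.
A = k + 1, B = k + 4, C = 1.
Set up (k + 1)·f(k+1) − (k + 3)·f(k) − (1) = 0.
Degrees (1,1,0) ⇒ d ≤ 2.
A polynomial solution: f(k) = k*(k + 3)/4.
Certificate R = B(k−1)f/C = k*(k + 3)**2/4 gives s_k = k*(-k - 3)/((k + 1)*(k + 2)).
Verify: -4/(k**3 + 6*k**2 + 11*k + 6) matches t_k.

Yes. s_k = \frac{k \left(- k - 3\right)}{\left(k + 1\right) \left(k + 2\right)}.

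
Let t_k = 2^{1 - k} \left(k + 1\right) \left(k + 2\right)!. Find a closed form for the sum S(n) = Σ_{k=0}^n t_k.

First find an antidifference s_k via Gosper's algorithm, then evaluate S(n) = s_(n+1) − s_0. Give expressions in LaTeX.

S(n) = -8 + 2 \cdot 2^{- n} \left(n + 3\right)!

Ratio r(k) = (k + 2)*(k + 3)/(2*(k + 1)).
Normal form (A,B,C) = (k/2 + 3/2, 1, k + 1).
Set up (k/2 + 3/2)·f(k+1) − (1)·f(k) − (k + 1) = 0.
Degrees (1,0,1) ⇒ d ≤ 0.
Coefficient equations give f(k) = 2.
Then R = B(k−1)f/C = 2/(k + 1), so s_k = R(k)·t_k = 2**(2 - k)*factorial(k + 2).
s_(k+1) − s_k = 2**(1 - k)*(k + 1)*factorial(k + 2) = t_k.
Σ_(k=0)^n t_k = s_(n+1) − s_(0) = (2**(1 - n)*factorial(n + 3)) − (8), i.e. -8 + 2*factorial(n + 3)/2**n.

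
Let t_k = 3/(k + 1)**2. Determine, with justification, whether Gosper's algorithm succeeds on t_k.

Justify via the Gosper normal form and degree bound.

Step 1: r(k) = (k + 1)**2/(k + 2)**2.
So A=k**2 + 2*k + 1 and B=k**2 + 4*k + 4, with C=1.
f must satisfy (k**2 + 2*k + 1)·f(k+1) − (k**2 + 2*k + 1)·f(k) = 1.
Degrees (2,2,0) ⇒ d ≤ 0.
Generic f = c0 gives residual -1; -1 = 0 cannot hold, so t_k is not Gosper-summable.

No — t_k has no hypergeometric antidifference.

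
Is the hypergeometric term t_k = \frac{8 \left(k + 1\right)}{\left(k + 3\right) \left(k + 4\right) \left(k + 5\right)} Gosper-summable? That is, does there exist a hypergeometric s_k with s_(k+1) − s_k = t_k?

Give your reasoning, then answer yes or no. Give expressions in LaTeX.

Compute t_(k+1)/t_k: get (k + 2)*(k + 3)/((k + 1)*(k + 6)).
Gosper form: A/B · C(k+1)/C(k) with A=k + 3, B=k + 6, C=k + 1.
Need (k + 3)·f(k+1) − (k + 5)·f(k) = k + 1.
From deg A=1, deg B=1, deg C=1: d=2.
Coefficient equations give f(k) = k*(k + 1)/6.
R(k) = B(k−1)·f(k)/C(k) = k*(k + 5)/6; s_k = R·t_k = 4*k*(k + 1)/(3*(k + 3)*(k + 4)).
s_(k+1) − s_k = 8*(k + 1)/(k**3 + 12*k**2 + 47*k + 60) = t_k.

Yes. s_k = \frac{4 k \left(k + 1\right)}{3 \left(k + 3\right) \left(k + 4\right)}.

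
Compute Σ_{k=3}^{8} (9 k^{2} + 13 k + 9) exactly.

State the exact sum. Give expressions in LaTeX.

Σ = 2274

Ratio r(k) = (9*k**2 + 31*k + 31)/(9*k**2 + 13*k + 9).
So A=1 and B=1, with C=k**2 + 13*k/9 + 1.
Solve (1)·f(k+1) − (1)·f(k) = k**2 + 13*k/9 + 1.
Degrees (0,0,2) ⇒ d ≤ 3.
Solve for f: f(k) = k*(3*k**2 + 2*k + 4)/9 (degree 3 ≤ 3).
Then R = B(k−1)f/C = k*(3*k**2 + 2*k + 4)/(9*k**2 + 13*k + 9), so s_k = R(k)·t_k = k*(3*k**2 + 2*k + 4).
Check: Δs_k = 9*k**2 + 13*k + 9. ✓
Evaluate s at k=9 and k=3: 2385 and 111; difference 2274.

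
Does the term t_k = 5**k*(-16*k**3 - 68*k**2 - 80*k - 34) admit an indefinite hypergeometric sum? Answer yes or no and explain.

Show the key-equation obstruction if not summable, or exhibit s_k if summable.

r(k) = 5*(8*k**3 + 58*k**2 + 132*k + 99)/(8*k**3 + 34*k**2 + 40*k + 17) after simplifying.
Factor: A=5; B=1; C=k**3 + 17*k**2/4 + 5*k + 17/8.
Solve (5)·f(k+1) − (1)·f(k) = k**3 + 17*k**2/4 + 5*k + 17/8.
Degrees (0,0,3) ⇒ d ≤ 3.
Solving with deg f ≤ 3: f(k) = (4*k**3 + 2*k**2 + 1)/16.
Then R = B(k−1)f/C = (4*k**3 + 2*k**2 + 1)/(2*(8*k**3 + 34*k**2 + 40*k + 17)), so s_k = R(k)·t_k = 5**k*(-4*k**3 - 2*k**2 - 1).
s_(k+1) − s_k = 5**k*(-16*k**3 - 68*k**2 - 80*k - 34) = t_k.

Yes. s_k = 5**k*(-4*k**3 - 2*k**2 - 1).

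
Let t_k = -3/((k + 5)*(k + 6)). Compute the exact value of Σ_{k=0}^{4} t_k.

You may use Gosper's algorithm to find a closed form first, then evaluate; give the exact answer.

The ratio is (k + 5)/(k + 7).
Normal form (A,B,C) = (k + 5, k + 7, 1).
Solve (k + 5)·f(k+1) − (k + 6)·f(k) = 1.
deg f ≤ 1 (via 1,1,0).
Coefficient equations give f(k) = k/5.
Then R = B(k−1)f/C = k*(k + 6)/5, so s_k = R(k)·t_k = -3*k/(5*k + 25).
Check: Δs_k = -3/(k**2 + 11*k + 30). ✓
Telescoping: Σ = s_(5) − s_(0) = -3/10 − (0) = -3/10.

Σ = -3/10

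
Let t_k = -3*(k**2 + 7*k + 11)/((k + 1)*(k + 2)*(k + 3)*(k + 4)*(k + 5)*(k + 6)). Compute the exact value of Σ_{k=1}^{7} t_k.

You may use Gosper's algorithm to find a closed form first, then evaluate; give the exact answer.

Σ = -413/20592

Compute t_(k+1)/t_k: get (k + 1)*(7*k + (k + 1)**2 + 18)/((k + 7)*(k**2 + 7*k + 11)).
So A=k + 1 and B=k + 7, with C=k**2 + 7*k + 11.
Key eq: (k + 1)·f(k+1) = (k + 6)·f(k) + (k**2 + 7*k + 11).
d = 5 from the (1,1,2) case.
Solving with deg f ≤ 5: f(k) = k*(k + 2)*(k + 4)*(k**2 + 9*k + 23)/45.
Then R = B(k−1)f/C = k*(k + 2)*(k + 4)*(k + 6)*(k**2 + 9*k + 23)/(45*(k**2 + 7*k + 11)), so s_k = R(k)·t_k = k*(-k**2 - 9*k - 23)/(15*(k**3 + 9*k**2 + 23*k + 15)).
Δs = 3*(-k**2 - 7*k - 11)/(k**6 + 21*k**5 + 175*k**4 + 735*k**3 + 1624*k**2 + 1764*k + 720), as required.
Evaluate s at k=8 and k=1: -424/6435 and -11/240; difference -413/20592.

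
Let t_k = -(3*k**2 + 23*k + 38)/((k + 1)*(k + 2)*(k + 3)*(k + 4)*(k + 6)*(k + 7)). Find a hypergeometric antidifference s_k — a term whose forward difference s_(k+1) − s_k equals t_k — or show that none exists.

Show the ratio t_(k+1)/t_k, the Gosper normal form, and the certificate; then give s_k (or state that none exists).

Ratio r(k) = (k + 1)*(k + 6)*(23*k + 3*(k + 1)**2 + 61)/((k + 5)*(k + 8)*(3*k**2 + 23*k + 38)).
A = k + 1, B = k + 8, C = k**3 + 38*k**2/3 + 51*k + 190/3.
Solve (k + 1)·f(k+1) − (k + 7)·f(k) = k**3 + 38*k**2/3 + 51*k + 190/3.
deg f ≤ 6 (via 1,1,3).
Solving with deg f ≤ 6: f(k) = k*(k + 2)*(k + 4)*(k + 5)*(k**2 + 10*k + 27)/54.
Get s_k = R·t_k = k*(-k**2 - 10*k - 27)/(18*(k**3 + 10*k**2 + 27*k + 18)) with R(k) = B(k−1)f(k)/C(k) = k*(k + 2)*(k + 4)*(k + 7)*(k**2 + 10*k + 27)/(18*(3*k**2 + 23*k + 38)).
Verify: (-3*k**2 - 23*k - 38)/(k**6 + 23*k**5 + 207*k**4 + 925*k**3 + 2144*k**2 + 2412*k + 1008) matches t_k.

s_k = k*(-k**2 - 10*k - 27)/(18*(k**3 + 10*k**2 + 27*k + 18))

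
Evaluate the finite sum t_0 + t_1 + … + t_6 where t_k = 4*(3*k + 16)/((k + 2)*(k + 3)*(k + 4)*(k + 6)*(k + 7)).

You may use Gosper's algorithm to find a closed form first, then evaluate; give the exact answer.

Σ = 7/65

Ratio r(k) = (k + 2)*(k + 6)*(3*k + 19)/((k + 5)*(k + 8)*(3*k + 16)).
So A=k + 2 and B=k + 8, with C=k**2 + 31*k/3 + 80/3.
Solve (k + 2)·f(k+1) − (k + 7)·f(k) = k**2 + 31*k/3 + 80/3.
Bound: deg f ≤ 5.
A polynomial solution: f(k) = k*(k + 4)*(k + 5)*(k**2 + 11*k + 36)/108.
Then R = B(k−1)f/C = k*(k + 4)*(k + 7)*(k**2 + 11*k + 36)/(36*(3*k + 16)), so s_k = R(k)·t_k = k*(k**2 + 11*k + 36)/(9*(k**3 + 11*k**2 + 36*k + 36)).
Δs = 4*(3*k + 16)/(k**5 + 22*k**4 + 185*k**3 + 740*k**2 + 1404*k + 1008), as required.
Σ_(k=0)^(6) t_k = s_(7) − s_(0) = 7/65 − (0) = 7/65.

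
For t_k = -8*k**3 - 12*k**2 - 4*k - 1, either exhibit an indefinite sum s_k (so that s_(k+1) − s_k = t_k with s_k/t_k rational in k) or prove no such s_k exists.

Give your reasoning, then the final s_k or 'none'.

s_k = k*(-2*k**3 + 2*k - 1)

Compute t_(k+1)/t_k: get (8*k**3 + 36*k**2 + 52*k + 25)/(8*k**3 + 12*k**2 + 4*k + 1).
So A=1 and B=1, with C=k**3 + 3*k**2/2 + k/2 + 1/8.
Key eq: (1)·f(k+1) = (1)·f(k) + (k**3 + 3*k**2/2 + k/2 + 1/8).
Bound: deg f ≤ 4.
A polynomial solution: f(k) = k*(2*k**3 - 2*k + 1)/8.
Certificate R = B(k−1)f/C = k*(2*k**3 - 2*k + 1)/(8*k**3 + 12*k**2 + 4*k + 1) gives s_k = k*(-2*k**3 + 2*k - 1).
Verify: -8*k**3 - 12*k**2 - 4*k - 1 matches t_k.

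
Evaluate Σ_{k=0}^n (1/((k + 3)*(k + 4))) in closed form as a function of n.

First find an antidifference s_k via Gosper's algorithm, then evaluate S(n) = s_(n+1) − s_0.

S(n) = (n + 1)/(3*(n + 4))

Ratio r(k) = (k + 3)/(k + 5).
Normal form (A,B,C) = (k + 3, k + 5, 1).
f must satisfy (k + 3)·f(k+1) − (k + 4)·f(k) = 1.
From deg A=1, deg B=1, deg C=0: d=1.
Coefficient equations give f(k) = k/3.
Certificate R = B(k−1)f/C = k*(k + 4)/3 gives s_k = k/(3*(k + 3)).
s_(k+1) − s_k = 1/(k**2 + 7*k + 12) = t_k.
s_(n+1) = (n + 1)/(3*(n + 4)) and s_(0) = 0, so S(n) = (n + 1)/(3*(n + 4)).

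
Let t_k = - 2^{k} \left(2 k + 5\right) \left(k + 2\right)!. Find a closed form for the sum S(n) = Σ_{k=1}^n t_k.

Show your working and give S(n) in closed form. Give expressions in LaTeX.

S(n) = - 2 \cdot 2^{n} \left(n + 3\right)! + 12

Compute t_(k+1)/t_k: get 2*(k + 3)*(2*k + 7)/(2*k + 5).
Normal form (A,B,C) = (2*k + 6, 1, k + 5/2).
Set up (2*k + 6)·f(k+1) − (1)·f(k) − (k + 5/2) = 0.
Degrees (1,0,1) ⇒ d ≤ 0.
Coefficient equations give f(k) = 1/2.
So s_k = (B(k−1)f/C)·t_k = (1/(2*k + 5))·t_k = -2**k*factorial(k + 2).
s_(k+1) − s_k = -2**k*(2*k + 5)*factorial(k + 2) = t_k.
Σ_(k=1)^n t_k = s_(n+1) − s_(1) = (-2**(n + 1)*factorial(n + 3)) − (-12), i.e. -2*2**n*factorial(n + 3) + 12.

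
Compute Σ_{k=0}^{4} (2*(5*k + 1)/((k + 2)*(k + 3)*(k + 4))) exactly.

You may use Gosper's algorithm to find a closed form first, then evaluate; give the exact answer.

Σ = 125/168

The ratio is (k + 2)*(5*k + 6)/((k + 5)*(5*k + 1)).
Normal form (A,B,C) = (k + 2, k + 5, k + 1/5).
f must satisfy (k + 2)·f(k+1) − (k + 4)·f(k) = k + 1/5.
d = 2 from the (1,1,1) case.
Match coefficients ⇒ f(k) = k*(11*k - 5)/60.
Get s_k = R·t_k = k*(11*k - 5)/(6*(k + 2)*(k + 3)) with R(k) = B(k−1)f(k)/C(k) = k*(k + 4)*(11*k - 5)/(12*(5*k + 1)).
Δs = 2*(5*k + 1)/(k**3 + 9*k**2 + 26*k + 24), as required.
Sum = s_(5) − s_(0); s_(5) = 125/168, s_(0) = 0 ⇒ 125/168.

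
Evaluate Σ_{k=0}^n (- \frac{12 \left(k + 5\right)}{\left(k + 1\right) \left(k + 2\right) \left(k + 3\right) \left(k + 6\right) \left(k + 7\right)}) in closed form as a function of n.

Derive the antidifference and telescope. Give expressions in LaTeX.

Compute t_(k+1)/t_k: get (k + 1)*(k + 6)**2/((k + 4)*(k + 5)*(k + 8)).
Factor: A=k + 1; B=k + 8; C=k**3 + 14*k**2 + 65*k + 100.
Set up (k + 1)·f(k+1) − (k + 7)·f(k) − (k**3 + 14*k**2 + 65*k + 100) = 0.
Bound: deg f ≤ 6.
Solving with deg f ≤ 6: f(k) = k*(k + 3)*(k + 4)**2*(k + 5)**2/36.
Certificate R = B(k−1)f/C = k*(k + 3)*(k + 4)*(k + 7)/36 gives s_k = k*(-k**2 - 9*k - 20)/(3*(k**3 + 9*k**2 + 20*k + 12)).
Verify: 12*(-k - 5)/(k**5 + 19*k**4 + 131*k**3 + 401*k**2 + 540*k + 252) matches t_k.
Evaluate: s_(n+1) = (-n**3 - 12*n**2 - 41*n - 30)/(3*(n**3 + 12*n**2 + 41*n + 42)); subtract s_(0) = 0 ⇒ S(n) = (-n**3 - 12*n**2 - 41*n - 30)/(3*(n**3 + 12*n**2 + 41*n + 42)).

S(n) = \frac{- n^{3} - 12 n^{2} - 41 n - 30}{3 \left(n^{3} + 12 n^{2} + 41 n + 42\right)}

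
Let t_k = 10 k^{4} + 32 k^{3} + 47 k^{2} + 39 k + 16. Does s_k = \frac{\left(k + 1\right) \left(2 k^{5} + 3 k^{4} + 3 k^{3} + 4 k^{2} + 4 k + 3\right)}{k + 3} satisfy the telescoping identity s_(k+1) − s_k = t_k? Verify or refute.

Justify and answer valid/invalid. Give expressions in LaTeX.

Invalid: residual \frac{2 \left(- 8 k^{5} - 59 k^{4} - 140 k^{3} - 176 k^{2} - 129 k - 45\right)}{k^{2} + 7 k + 12} ≠ 0.

s_(k+1) = (2*k**6 + 17*k**5 + 61*k**4 + 121*k**3 + 145*k**2 + 105*k + 38)/(k + 4)
s_(k+1) − s_k = (10*k**6 + 86*k**5 + 273*k**4 + 472*k**3 + 501*k**2 + 322*k + 102)/(k**2 + 7*k + 12)
(s_(k+1) − s_k) − t_k = 2*(-8*k**5 - 59*k**4 - 140*k**3 - 176*k**2 - 129*k - 45)/(k**2 + 7*k + 12)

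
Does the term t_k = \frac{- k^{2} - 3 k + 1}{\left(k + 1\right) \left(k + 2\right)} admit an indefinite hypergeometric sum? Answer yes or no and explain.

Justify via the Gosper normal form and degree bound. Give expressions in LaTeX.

The ratio is (k + 1)*(3*k + (k + 1)**2 + 2)/((k + 3)*(k**2 + 3*k - 1)).
Normal form (A,B,C) = (k + 1, k + 3, k**2 + 3*k - 1).
Need (k + 1)·f(k+1) − (k + 2)·f(k) = k**2 + 3*k - 1.
From deg A=1, deg B=1, deg C=2: d=2.
Solve for f: f(k) = k*(k - 2) (degree 2 ≤ 2).
Then R = B(k−1)f/C = k*(k - 2)*(k + 2)/(k**2 + 3*k - 1), so s_k = R(k)·t_k = k*(2 - k)/(k + 1).
Verify: (-k**2 - 3*k + 1)/(k**2 + 3*k + 2) matches t_k.

Yes. s_k = \frac{k \left(2 - k\right)}{k + 1}.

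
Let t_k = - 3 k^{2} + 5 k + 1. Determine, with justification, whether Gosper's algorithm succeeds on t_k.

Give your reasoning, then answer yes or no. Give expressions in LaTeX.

Yes. s_k = k \left(- k^{2} + 4 k - 2\right).

Ratio r(k) = (3*k**2 + k - 3)/(3*k**2 - 5*k - 1).
So A=1 and B=1, with C=k**2 - 5*k/3 - 1/3.
Solve (1)·f(k+1) − (1)·f(k) = k**2 - 5*k/3 - 1/3.
Bound: deg f ≤ 3.
Solve for f: f(k) = k*(k**2 - 4*k + 2)/3 (degree 3 ≤ 3).
Get s_k = R·t_k = k*(-k**2 + 4*k - 2) with R(k) = B(k−1)f(k)/C(k) = k*(k**2 - 4*k + 2)/(3*k**2 - 5*k - 1).
Δs = -3*k**2 + 5*k + 1, as required.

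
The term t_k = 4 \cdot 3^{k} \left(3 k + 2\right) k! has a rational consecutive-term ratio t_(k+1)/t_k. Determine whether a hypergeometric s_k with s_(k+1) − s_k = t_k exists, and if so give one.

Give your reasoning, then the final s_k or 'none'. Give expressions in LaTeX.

Compute t_(k+1)/t_k: get 3*(k + 1)*(3*k + 5)/(3*k + 2).
So A=3*k + 3 and B=1, with C=k + 2/3.
Need (3*k + 3)·f(k+1) − (1)·f(k) = k + 2/3.
Degrees (1,0,1) ⇒ d ≤ 0.
A polynomial solution: f(k) = 1/3.
R(k) = B(k−1)·f(k)/C(k) = 1/(3*k + 2); s_k = R·t_k = 4*3**k*factorial(k).
Δs = 4*3**k*(3*k + 2)*factorial(k), as required.

s_k = 4 \cdot 3^{k} k!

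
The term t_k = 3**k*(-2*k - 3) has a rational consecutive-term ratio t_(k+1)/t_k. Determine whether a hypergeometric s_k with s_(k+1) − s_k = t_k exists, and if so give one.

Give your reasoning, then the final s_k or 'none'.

s_k = -3**k*k

Ratio r(k) = 3*(2*k + 5)/(2*k + 3).
Take A(k)=3, B(k)=1, C(k)=k + 3/2.
Key eq: (3)·f(k+1) = (1)·f(k) + (k + 3/2).
Bound: deg f ≤ 1.
Solving with deg f ≤ 1: f(k) = k/2.
Certificate R = B(k−1)f/C = k/(2*k + 3) gives s_k = -3**k*k.
Δs = 3**k*(-2*k - 3), as required.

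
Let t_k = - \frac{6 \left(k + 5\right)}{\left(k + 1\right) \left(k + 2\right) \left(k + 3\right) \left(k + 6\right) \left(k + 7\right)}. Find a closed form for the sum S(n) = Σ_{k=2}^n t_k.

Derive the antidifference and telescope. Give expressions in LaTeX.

Ratio r(k) = (k + 1)*(k + 6)**2/((k + 4)*(k + 5)*(k + 8)).
So A=k + 1 and B=k + 8, with C=k**3 + 14*k**2 + 65*k + 100.
Need (k + 1)·f(k+1) − (k + 7)·f(k) = k**3 + 14*k**2 + 65*k + 100.
deg f ≤ 6 (via 1,1,3).
Coefficient equations give f(k) = k*(k + 3)*(k + 4)**2*(k + 5)**2/36.
R(k) = B(k−1)·f(k)/C(k) = k*(k + 3)*(k + 4)*(k + 7)/36; s_k = R·t_k = k*(-k**2 - 9*k - 20)/(6*(k**3 + 9*k**2 + 20*k + 12)).
s_(k+1) − s_k = 6*(-k - 5)/(k**5 + 19*k**4 + 131*k**3 + 401*k**2 + 540*k + 252) = t_k.
Telescope: S(n) = s_(n+1) − s_(2) = (-n**3 - 12*n**2 - 41*n - 30)/(6*(n**3 + 12*n**2 + 41*n + 42)) − (-7/48) = (-n**3 - 12*n**2 - 41*n + 54)/(48*(n**3 + 12*n**2 + 41*n + 42)).

S(n) = \frac{- n^{3} - 12 n^{2} - 41 n + 54}{48 \left(n^{3} + 12 n^{2} + 41 n + 42\right)}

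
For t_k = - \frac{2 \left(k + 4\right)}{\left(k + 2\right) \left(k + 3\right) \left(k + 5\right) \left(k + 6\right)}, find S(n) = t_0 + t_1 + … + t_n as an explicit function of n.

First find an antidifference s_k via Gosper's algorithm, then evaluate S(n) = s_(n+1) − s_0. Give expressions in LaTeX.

r(k) = (k + 2)*(k + 5)**2/((k + 4)**2*(k + 7)) after simplifying.
Gosper form: A/B · C(k+1)/C(k) with A=k + 2, B=k + 7, C=k**2 + 8*k + 16.
Solve (k + 2)·f(k+1) − (k + 6)·f(k) = k**2 + 8*k + 16.
Bound: deg f ≤ 4.
Coefficient equations give f(k) = k*(k + 3)*(k + 4)*(k + 7)/20.
Get s_k = R·t_k = k*(-k - 7)/(10*(k**2 + 7*k + 10)) with R(k) = B(k−1)f(k)/C(k) = k*(k + 3)*(k + 6)*(k + 7)/(20*(k + 4)).
Δs = 2*(-k - 4)/(k**4 + 16*k**3 + 91*k**2 + 216*k + 180), as required.
Σ_(k=0)^n t_k = s_(n+1) − s_(0) = ((-n**2 - 9*n - 8)/(10*(n**2 + 9*n + 18))) − (0), i.e. (-n**2 - 9*n - 8)/(10*(n**2 + 9*n + 18)).

S(n) = \frac{- n^{2} - 9 n - 8}{10 \left(n^{2} + 9 n + 18\right)}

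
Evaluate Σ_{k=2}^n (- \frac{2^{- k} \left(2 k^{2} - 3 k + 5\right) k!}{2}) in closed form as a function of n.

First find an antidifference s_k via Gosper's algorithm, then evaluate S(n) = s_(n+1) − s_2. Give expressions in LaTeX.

S(n) = 2^{- n - 1} \left(2^{n} - 2 n^{2} n! - n n! + n!\right)

Ratio r(k) = (k + 1)*(-3*k + 2*(k + 1)**2 + 2)/(2*(2*k**2 - 3*k + 5)).
Normal form (A,B,C) = (k/2 + 1/2, 1, k**2 - 3*k/2 + 5/2).
f must satisfy (k/2 + 1/2)·f(k+1) − (1)·f(k) = k**2 - 3*k/2 + 5/2.
Degrees (1,0,2) ⇒ d ≤ 1.
Match coefficients ⇒ f(k) = 2*k - 3.
Get s_k = R·t_k = -(2*k - 3)*factorial(k)/2**k with R(k) = B(k−1)f(k)/C(k) = 2*(2*k - 3)/(2*k**2 - 3*k + 5).
Δs = -(2*k**2 - 3*k + 5)*factorial(k)/(2*2**k), as required.
Telescope: S(n) = s_(n+1) − s_(2) = -2**(-n - 1)*(2*n - 1)*factorial(n + 1) − (-1/2) = 2**(-n - 1)*(2**n - 2*n**2*factorial(n) - n*factorial(n) + factorial(n)).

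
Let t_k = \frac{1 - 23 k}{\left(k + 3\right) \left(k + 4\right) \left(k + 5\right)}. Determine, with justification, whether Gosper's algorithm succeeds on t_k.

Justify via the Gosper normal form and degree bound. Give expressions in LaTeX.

Yes. s_k = \frac{k \left(19 - 17 k\right)}{6 \left(k + 3\right) \left(k + 4\right)}.

Compute t_(k+1)/t_k: get (k + 3)*(23*k + 22)/((k + 6)*(23*k - 1)).
Normal form (A,B,C) = (k + 3, k + 6, k - 1/23).
f must satisfy (k + 3)·f(k+1) − (k + 5)·f(k) = k - 1/23.
From deg A=1, deg B=1, deg C=1: d=2.
Solving with deg f ≤ 2: f(k) = k*(17*k - 19)/138.
Certificate R = B(k−1)f/C = k*(k + 5)*(17*k - 19)/(6*(23*k - 1)) gives s_k = k*(19 - 17*k)/(6*(k + 3)*(k + 4)).
s_(k+1) − s_k = (1 - 23*k)/(k**3 + 12*k**2 + 47*k + 60) = t_k.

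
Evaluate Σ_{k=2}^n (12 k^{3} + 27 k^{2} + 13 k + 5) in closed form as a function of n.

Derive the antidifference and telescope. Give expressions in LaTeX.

Step 1: r(k) = (12*k**3 + 63*k**2 + 103*k + 57)/(12*k**3 + 27*k**2 + 13*k + 5).
Factor: A=1; B=1; C=k**3 + 9*k**2/4 + 13*k/12 + 5/12.
Need (1)·f(k+1) − (1)·f(k) = k**3 + 9*k**2/4 + 13*k/12 + 5/12.
Bound: deg f ≤ 4.
A polynomial solution: f(k) = k*(3*k**3 + 3*k**2 - 4*k + 3)/12.
Get s_k = R·t_k = k*(3*k**3 + 3*k**2 - 4*k + 3) with R(k) = B(k−1)f(k)/C(k) = k*(3*k**3 + 3*k**2 - 4*k + 3)/(12*k**3 + 27*k**2 + 13*k + 5).
Verify: 12*k**3 + 27*k**2 + 13*k + 5 matches t_k.
s_(n+1) = 3*n**4 + 15*n**3 + 23*n**2 + 16*n + 5 and s_(2) = 62, so S(n) = 3*n**4 + 15*n**3 + 23*n**2 + 16*n - 57.

S(n) = 3 n^{4} + 15 n^{3} + 23 n^{2} + 16 n - 57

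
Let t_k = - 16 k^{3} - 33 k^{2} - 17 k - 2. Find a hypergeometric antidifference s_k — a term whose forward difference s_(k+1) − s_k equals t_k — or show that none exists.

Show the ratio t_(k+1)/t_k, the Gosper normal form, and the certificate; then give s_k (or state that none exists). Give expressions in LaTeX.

s_k = k \left(- 4 k^{3} - 3 k^{2} + 4 k + 1\right)

Ratio r(k) = (16*k**3 + 81*k**2 + 131*k + 68)/(16*k**3 + 33*k**2 + 17*k + 2).
Normal form (A,B,C) = (1, 1, k**3 + 33*k**2/16 + 17*k/16 + 1/8).
f must satisfy (1)·f(k+1) − (1)·f(k) = k**3 + 33*k**2/16 + 17*k/16 + 1/8.
deg f ≤ 4 (via 0,0,3).
Coefficient equations give f(k) = k*(4*k**3 + 3*k**2 - 4*k - 1)/16.
So s_k = (B(k−1)f/C)·t_k = (k*(4*k**3 + 3*k**2 - 4*k - 1)/(16*k**3 + 33*k**2 + 17*k + 2))·t_k = k*(-4*k**3 - 3*k**2 + 4*k + 1).
Δs = -16*k**3 - 33*k**2 - 17*k - 2, as required.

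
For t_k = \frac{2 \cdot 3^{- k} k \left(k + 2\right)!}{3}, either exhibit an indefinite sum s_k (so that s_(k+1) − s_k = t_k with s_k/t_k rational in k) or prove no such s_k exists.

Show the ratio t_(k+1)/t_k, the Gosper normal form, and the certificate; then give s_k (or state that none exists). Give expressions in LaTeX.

s_k = 2 \cdot 3^{- k} \left(k + 2\right)!

r(k) = (k + 1)*(k + 3)/(3*k) after simplifying.
Gosper form: A/B · C(k+1)/C(k) with A=k/3 + 1, B=1, C=k.
f must satisfy (k/3 + 1)·f(k+1) − (1)·f(k) = k.
From deg A=1, deg B=0, deg C=1: d=0.
Solve for f: f(k) = 3 (degree 0 ≤ 0).
Get s_k = R·t_k = 2*factorial(k + 2)/3**k with R(k) = B(k−1)f(k)/C(k) = 3/k.
Δs = 2*k*factorial(k + 2)/(3*3**k), as required.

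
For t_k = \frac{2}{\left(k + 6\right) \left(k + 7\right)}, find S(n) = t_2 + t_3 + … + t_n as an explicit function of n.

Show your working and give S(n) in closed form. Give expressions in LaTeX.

S(n) = \frac{n - 1}{4 \left(n + 7\right)}

t_(k+1)/t_k = (k + 6)/(k + 8).
A = k + 6, B = k + 8, C = 1.
Solve (k + 6)·f(k+1) − (k + 7)·f(k) = 1.
d = 1 from the (1,1,0) case.
Match coefficients ⇒ f(k) = k/6.
So s_k = (B(k−1)f/C)·t_k = (k*(k + 7)/6)·t_k = k/(3*(k + 6)).
s_(k+1) − s_k = 2/(k**2 + 13*k + 42) = t_k.
Evaluate: s_(n+1) = (n + 1)/(3*(n + 7)); subtract s_(2) = 1/12 ⇒ S(n) = (n - 1)/(4*(n + 7)).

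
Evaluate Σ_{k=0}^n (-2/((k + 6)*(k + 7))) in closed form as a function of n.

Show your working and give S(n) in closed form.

S(n) = (-n - 1)/(3*(n + 7))

r(k) = (k + 6)/(k + 8) after simplifying.
So A=k + 6 and B=k + 8, with C=1.
Set up (k + 6)·f(k+1) − (k + 7)·f(k) − (1) = 0.
Degrees (1,1,0) ⇒ d ≤ 1.
A polynomial solution: f(k) = k/6.
So s_k = (B(k−1)f/C)·t_k = (k*(k + 7)/6)·t_k = -k/(3*k + 18).
Check: Δs_k = -2/(k**2 + 13*k + 42). ✓
Telescope: S(n) = s_(n+1) − s_(0) = (-n - 1)/(3*(n + 7)) − (0) = (-n - 1)/(3*(n + 7)).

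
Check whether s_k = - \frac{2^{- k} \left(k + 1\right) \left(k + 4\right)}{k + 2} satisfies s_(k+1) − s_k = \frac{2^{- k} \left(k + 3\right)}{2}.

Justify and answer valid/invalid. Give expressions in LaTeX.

Invalid: residual \frac{2^{- k} \left(- k^{2} - 7 k - 14\right)}{2 \left(k^{2} + 5 k + 6\right)} ≠ 0.

s_(k+1) = -(k + 2)*(k + 5)/(2*2**k*(k + 3))
s_(k+1) − s_k = (k**3 + 7*k**2 + 14*k + 4)/(2*2**k*(k**2 + 5*k + 6))
(s_(k+1) − s_k) − t_k = (-k**2 - 7*k - 14)/(2*2**k*(k**2 + 5*k + 6))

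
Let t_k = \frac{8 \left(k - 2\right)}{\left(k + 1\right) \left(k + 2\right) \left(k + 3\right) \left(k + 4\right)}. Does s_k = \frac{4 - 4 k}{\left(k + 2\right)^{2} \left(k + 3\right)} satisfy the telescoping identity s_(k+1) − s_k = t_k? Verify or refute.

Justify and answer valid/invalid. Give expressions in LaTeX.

s_(k+1) = -4*k/((k + 3)**2*(k + 4))
s_(k+1) − s_k = 4*(-k*(k + 2)**2 + (k - 1)*(k + 3)*(k + 4))/((k + 2)**2*(k + 3)**2*(k + 4))
(s_(k+1) − s_k) − t_k = 12*(-k**2 - k + 4)/(k**6 + 15*k**5 + 91*k**4 + 285*k**3 + 484*k**2 + 420*k + 144)

Invalid: residual \frac{12 \left(- k^{2} - k + 4\right)}{k^{6} + 15 k^{5} + 91 k^{4} + 285 k^{3} + 484 k^{2} + 420 k + 144} ≠ 0.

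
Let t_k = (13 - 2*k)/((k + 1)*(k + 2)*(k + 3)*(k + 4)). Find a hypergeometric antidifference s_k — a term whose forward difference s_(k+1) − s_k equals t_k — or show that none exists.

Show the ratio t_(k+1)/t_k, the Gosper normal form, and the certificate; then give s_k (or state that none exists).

s_k = k*(2*k**2 + 12*k + 25)/(3*(k + 1)*(k + 2)*(k + 3))

The ratio is (k + 1)*(2*k - 11)/((k + 5)*(2*k - 13)).
Gosper form: A/B · C(k+1)/C(k) with A=k + 1, B=k + 5, C=k - 13/2.
f must satisfy (k + 1)·f(k+1) − (k + 4)·f(k) = k - 13/2.
From deg A=1, deg B=1, deg C=1: d=3.
A polynomial solution: f(k) = -k*(2*k**2 + 12*k + 25)/6.
Then R = B(k−1)f/C = -k*(k + 4)*(2*k**2 + 12*k + 25)/(3*(2*k - 13)), so s_k = R(k)·t_k = k*(2*k**2 + 12*k + 25)/(3*(k + 1)*(k + 2)*(k + 3)).
Verify: (13 - 2*k)/(k**4 + 10*k**3 + 35*k**2 + 50*k + 24) matches t_k.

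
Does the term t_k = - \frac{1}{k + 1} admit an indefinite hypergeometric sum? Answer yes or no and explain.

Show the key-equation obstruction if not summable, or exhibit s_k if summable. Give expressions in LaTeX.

No; the coefficient equations for f are inconsistent.

r(k) = (k + 1)/(k + 2) after simplifying.
Normal form (A,B,C) = (k + 1, k + 2, 1).
Key eq: (k + 1)·f(k+1) = (k + 1)·f(k) + (1).
Bound: deg f ≤ 0.
Generic f = c0 gives residual -1; -1 = 0 cannot hold, so t_k is not Gosper-summable.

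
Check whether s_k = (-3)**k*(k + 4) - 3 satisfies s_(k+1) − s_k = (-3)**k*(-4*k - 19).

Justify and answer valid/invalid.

valid (s_(k+1) − s_k reduces to t_k)

s_(k+1) = -3*(-3)**k*(k + 5) - 3
s_(k+1) − s_k = (-3)**k*(-4*k - 19)
(s_(k+1) − s_k) − t_k = 0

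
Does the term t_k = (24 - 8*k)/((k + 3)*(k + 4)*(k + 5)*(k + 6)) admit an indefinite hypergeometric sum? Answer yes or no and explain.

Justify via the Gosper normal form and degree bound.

Ratio r(k) = (k - 2)*(k + 3)/((k - 3)*(k + 7)).
Gosper form: A/B · C(k+1)/C(k) with A=k + 3, B=k + 7, C=k - 3.
Key eq: (k + 3)·f(k+1) = (k + 6)·f(k) + (k - 3).
Bound: deg f ≤ 3.
Solving with deg f ≤ 3: f(k) = -k*(k**2 + 12*k + 107)/120.
R(k) = B(k−1)·f(k)/C(k) = -k*(k + 6)*(k**2 + 12*k + 107)/(120*(k - 3)); s_k = R·t_k = k*(k**2 + 12*k + 107)/(15*(k + 3)*(k + 4)*(k + 5)).
s_(k+1) − s_k = 8*(3 - k)/(k**4 + 18*k**3 + 119*k**2 + 342*k + 360) = t_k.

Yes. s_k = k*(k**2 + 12*k + 107)/(15*(k + 3)*(k + 4)*(k + 5)).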